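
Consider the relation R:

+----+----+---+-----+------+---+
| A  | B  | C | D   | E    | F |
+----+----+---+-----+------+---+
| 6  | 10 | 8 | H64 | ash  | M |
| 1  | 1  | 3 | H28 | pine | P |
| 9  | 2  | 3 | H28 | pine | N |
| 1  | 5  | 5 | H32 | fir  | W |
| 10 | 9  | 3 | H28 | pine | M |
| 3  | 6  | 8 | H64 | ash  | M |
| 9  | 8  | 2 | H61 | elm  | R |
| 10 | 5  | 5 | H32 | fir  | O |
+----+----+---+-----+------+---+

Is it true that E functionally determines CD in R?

Yes

E=ash: 2 rows → {C,D} = (8, H64), (8, H64) ✓
E=pine: 3 rows → {C,D} = (3, H28), (3, H28), (3, H28) ✓
E=fir: 2 rows → {C,D} = (5, H32), (5, H32) ✓
E=elm: 1 row → {C,D} = (2, H61) ✓
Every E value is associated with a single CD value, so E → CD holds.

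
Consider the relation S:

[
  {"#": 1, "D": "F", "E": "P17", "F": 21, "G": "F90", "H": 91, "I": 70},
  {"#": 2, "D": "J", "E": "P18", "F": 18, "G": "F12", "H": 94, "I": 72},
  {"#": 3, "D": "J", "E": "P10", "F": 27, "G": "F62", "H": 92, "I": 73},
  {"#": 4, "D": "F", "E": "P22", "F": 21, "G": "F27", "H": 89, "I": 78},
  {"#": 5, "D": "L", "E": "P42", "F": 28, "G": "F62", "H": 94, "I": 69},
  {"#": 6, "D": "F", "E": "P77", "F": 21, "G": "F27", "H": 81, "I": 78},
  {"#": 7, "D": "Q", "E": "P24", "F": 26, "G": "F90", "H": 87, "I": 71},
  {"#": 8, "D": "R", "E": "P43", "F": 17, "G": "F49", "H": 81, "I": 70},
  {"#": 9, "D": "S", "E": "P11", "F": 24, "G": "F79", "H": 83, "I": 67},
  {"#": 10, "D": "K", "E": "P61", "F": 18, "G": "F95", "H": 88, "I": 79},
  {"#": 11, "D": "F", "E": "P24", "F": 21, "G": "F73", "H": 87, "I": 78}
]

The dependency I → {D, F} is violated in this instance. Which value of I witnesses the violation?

70

I=70: rows 1, 8 → {D,F} takes values {(F, 21), (R, 17)} — violation
I=72: row 2 → {D,F} = (J, 18) ✓
I=73: row 3 → {D,F} = (J, 27) ✓
I=78: rows 4, 6, 11 → {D,F} = (F, 21), (F, 21), (F, 21) ✓
I=69: row 5 → {D,F} = (L, 28) ✓
I=71: row 7 → {D,F} = (Q, 26) ✓
I=67: row 9 → {D,F} = (S, 24) ✓
I=79: row 10 → {D,F} = (K, 18) ✓
The only I value with inconsistent RHS is I=70.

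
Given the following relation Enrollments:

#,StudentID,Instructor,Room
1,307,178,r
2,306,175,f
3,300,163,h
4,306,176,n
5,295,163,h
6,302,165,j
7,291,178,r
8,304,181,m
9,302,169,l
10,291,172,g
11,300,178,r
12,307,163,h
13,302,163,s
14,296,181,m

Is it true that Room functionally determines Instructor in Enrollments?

Yes

Room=r: rows 1, 7, 11 → Instructor = 178, 178, 178 ✓
Room=f: row 2 → Instructor = 175 ✓
Room=h: rows 3, 5, 12 → Instructor = 163, 163, 163 ✓
Room=n: row 4 → Instructor = 176 ✓
Room=j: row 6 → Instructor = 165 ✓
Room=m: rows 8, 14 → Instructor = 181, 181 ✓
Room=l: row 9 → Instructor = 169 ✓
Room=g: row 10 → Instructor = 172 ✓
Room=s: row 13 → Instructor = 163 ✓
Every Room value is associated with a single Instructor value, so Room -> Instructor holds.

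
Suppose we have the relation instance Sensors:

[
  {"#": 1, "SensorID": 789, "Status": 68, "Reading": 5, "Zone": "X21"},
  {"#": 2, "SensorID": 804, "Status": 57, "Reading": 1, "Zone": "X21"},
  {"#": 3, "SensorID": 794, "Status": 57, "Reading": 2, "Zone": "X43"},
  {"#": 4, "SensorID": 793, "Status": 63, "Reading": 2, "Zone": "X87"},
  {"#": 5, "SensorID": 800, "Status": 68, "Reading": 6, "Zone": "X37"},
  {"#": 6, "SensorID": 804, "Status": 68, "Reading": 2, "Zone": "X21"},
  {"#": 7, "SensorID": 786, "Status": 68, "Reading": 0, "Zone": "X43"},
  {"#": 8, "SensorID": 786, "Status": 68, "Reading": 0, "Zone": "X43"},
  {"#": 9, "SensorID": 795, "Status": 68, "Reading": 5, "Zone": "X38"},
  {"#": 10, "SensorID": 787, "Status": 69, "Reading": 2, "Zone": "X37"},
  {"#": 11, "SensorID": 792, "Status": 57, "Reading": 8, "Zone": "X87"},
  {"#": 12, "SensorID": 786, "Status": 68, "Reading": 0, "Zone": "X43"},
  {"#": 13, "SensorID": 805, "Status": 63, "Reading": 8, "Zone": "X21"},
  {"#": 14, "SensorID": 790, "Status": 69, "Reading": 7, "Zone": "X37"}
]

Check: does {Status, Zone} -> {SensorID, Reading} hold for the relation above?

No

(Status=68, Zone=X21): rows 1, 6 → {SensorID,Reading} takes values {(789, 5), (804, 2)} — violation
(Status=57, Zone=X21): row 2 → {SensorID,Reading} = (804, 1) ✓
(Status=57, Zone=X43): row 3 → {SensorID,Reading} = (794, 2) ✓
(Status=63, Zone=X87): row 4 → {SensorID,Reading} = (793, 2) ✓
(Status=68, Zone=X37): row 5 → {SensorID,Reading} = (800, 6) ✓
(Status=68, Zone=X43): rows 7, 8, 12 → {SensorID,Reading} = (786, 0), (786, 0), (786, 0) ✓
(Status=68, Zone=X38): row 9 → {SensorID,Reading} = (795, 5) ✓
(Status=69, Zone=X37): rows 10, 14 → {SensorID,Reading} takes values {(787, 2), (790, 7)} — violation
(Status=57, Zone=X87): row 11 → {SensorID,Reading} = (792, 8) ✓
(Status=63, Zone=X21): row 13 → {SensorID,Reading} = (805, 8) ✓
Two rows agree on {Status, Zone} but differ on {SensorID, Reading}, so {Status, Zone} -> {SensorID, Reading} does not hold.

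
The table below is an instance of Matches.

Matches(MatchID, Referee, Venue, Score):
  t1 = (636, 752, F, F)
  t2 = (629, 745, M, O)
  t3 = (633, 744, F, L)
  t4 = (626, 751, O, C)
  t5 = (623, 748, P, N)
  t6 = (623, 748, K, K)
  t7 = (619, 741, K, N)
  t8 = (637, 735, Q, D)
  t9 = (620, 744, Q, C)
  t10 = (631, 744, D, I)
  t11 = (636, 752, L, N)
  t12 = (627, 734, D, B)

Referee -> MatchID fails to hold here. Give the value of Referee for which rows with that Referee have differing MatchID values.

Referee=752: rows 1, 11 → MatchID = 636, 636 ✓
Referee=745: row 2 → MatchID = 629 ✓
Referee=744: rows 3, 9, 10 → MatchID takes values {633, 620, 631} — violation
Referee=751: row 4 → MatchID = 626 ✓
Referee=748: rows 5, 6 → MatchID = 623, 623 ✓
Referee=741: row 7 → MatchID = 619 ✓
Referee=735: row 8 → MatchID = 637 ✓
Referee=734: row 12 → MatchID = 627 ✓
The only Referee value with inconsistent MatchID is Referee=744.

744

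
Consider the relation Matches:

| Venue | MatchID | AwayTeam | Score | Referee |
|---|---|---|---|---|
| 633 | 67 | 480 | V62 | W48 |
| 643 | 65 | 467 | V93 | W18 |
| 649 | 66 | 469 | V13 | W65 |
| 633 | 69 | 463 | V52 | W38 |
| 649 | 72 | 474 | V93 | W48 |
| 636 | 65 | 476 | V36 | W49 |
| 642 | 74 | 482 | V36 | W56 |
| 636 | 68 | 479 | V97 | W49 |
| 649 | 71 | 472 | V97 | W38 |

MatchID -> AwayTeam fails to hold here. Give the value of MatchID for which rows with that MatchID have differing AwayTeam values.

65

MatchID=67: 1 row → AwayTeam = 480 ✓
MatchID=65: 2 rows → AwayTeam takes values {467, 476} — violation
MatchID=66: 1 row → AwayTeam = 469 ✓
MatchID=69: 1 row → AwayTeam = 463 ✓
MatchID=72: 1 row → AwayTeam = 474 ✓
MatchID=74: 1 row → AwayTeam = 482 ✓
MatchID=68: 1 row → AwayTeam = 479 ✓
MatchID=71: 1 row → AwayTeam = 472 ✓
The only MatchID value with inconsistent AwayTeam is MatchID=65.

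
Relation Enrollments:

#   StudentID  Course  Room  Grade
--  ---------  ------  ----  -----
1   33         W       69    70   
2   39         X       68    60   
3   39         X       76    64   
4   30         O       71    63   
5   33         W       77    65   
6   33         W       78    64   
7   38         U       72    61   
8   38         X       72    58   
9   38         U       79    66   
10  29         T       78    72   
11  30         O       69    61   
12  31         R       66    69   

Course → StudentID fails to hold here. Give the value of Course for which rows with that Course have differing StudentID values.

Course=W: rows 1, 5, 6 → StudentID = 33, 33, 33 ✓
Course=X: rows 2, 3, 8 → StudentID takes values {39, 38} — violation
Course=O: rows 4, 11 → StudentID = 30, 30 ✓
Course=U: rows 7, 9 → StudentID = 38, 38 ✓
Course=T: row 10 → StudentID = 29 ✓
Course=R: row 12 → StudentID = 31 ✓
The only Course value with inconsistent StudentID is Course=X.

X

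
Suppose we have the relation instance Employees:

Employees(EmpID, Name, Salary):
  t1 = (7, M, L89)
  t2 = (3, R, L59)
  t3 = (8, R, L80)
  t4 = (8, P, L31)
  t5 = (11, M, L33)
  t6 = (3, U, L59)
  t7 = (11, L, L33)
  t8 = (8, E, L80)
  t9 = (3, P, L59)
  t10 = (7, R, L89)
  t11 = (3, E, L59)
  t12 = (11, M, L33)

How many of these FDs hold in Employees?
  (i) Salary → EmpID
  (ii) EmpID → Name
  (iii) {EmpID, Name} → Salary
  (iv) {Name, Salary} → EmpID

(i) Salary → EmpID: every LHS value maps to a single RHS value — holds.
(ii) EmpID → Name: EmpID=7: rows 1, 10 → Name takes values {M, R} — violation; EmpID=3: rows 2, 6, 9, 11 → Name takes values {R, U, P, E} — violation; EmpID=8: rows 3, 4, 8 → Name takes values {R, P, E} — violation; EmpID=11: rows 5, 7, 12 → Name takes values {M, L} — violation — fails.
(iii) {EmpID, Name} → Salary: every LHS value maps to a single RHS value — holds.
(iv) {Name, Salary} → EmpID: every LHS value maps to a single RHS value — holds.
3 of the 4 dependencies hold.

3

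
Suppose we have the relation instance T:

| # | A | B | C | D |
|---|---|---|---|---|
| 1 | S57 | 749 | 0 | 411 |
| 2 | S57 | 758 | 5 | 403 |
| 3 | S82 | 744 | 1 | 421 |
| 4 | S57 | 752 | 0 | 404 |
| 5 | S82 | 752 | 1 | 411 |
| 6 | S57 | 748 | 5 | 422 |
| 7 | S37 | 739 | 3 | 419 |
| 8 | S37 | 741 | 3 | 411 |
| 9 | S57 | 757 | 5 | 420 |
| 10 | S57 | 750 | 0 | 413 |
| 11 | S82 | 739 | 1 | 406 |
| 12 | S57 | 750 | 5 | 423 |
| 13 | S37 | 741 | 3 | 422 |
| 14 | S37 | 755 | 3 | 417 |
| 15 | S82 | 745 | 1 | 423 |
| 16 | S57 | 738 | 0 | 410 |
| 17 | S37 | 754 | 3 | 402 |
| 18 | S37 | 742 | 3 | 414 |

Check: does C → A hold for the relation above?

Yes

C=0: rows 1, 4, 10, 16 → A = S57, S57, S57, S57 ✓
C=5: rows 2, 6, 9, 12 → A = S57, S57, S57, S57 ✓
C=1: rows 3, 5, 11, 15 → A = S82, S82, S82, S82 ✓
C=3: rows 7, 8, 13, 14, 17, 18 → A = S37, S37, S37, S37, S37, S37 ✓
Every C value is associated with a single A value, so C → A holds.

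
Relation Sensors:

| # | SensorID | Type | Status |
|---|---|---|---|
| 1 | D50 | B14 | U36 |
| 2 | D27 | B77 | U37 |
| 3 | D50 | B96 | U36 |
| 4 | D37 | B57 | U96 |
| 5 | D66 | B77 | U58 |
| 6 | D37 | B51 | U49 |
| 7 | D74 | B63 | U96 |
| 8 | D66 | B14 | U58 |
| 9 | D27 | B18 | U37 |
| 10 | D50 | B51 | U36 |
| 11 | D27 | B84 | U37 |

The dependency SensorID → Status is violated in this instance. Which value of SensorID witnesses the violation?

SensorID=D50: rows 1, 3, 10 → Status = U36, U36, U36 ✓
SensorID=D27: rows 2, 9, 11 → Status = U37, U37, U37 ✓
SensorID=D37: rows 4, 6 → Status takes values {U96, U49} — violation
SensorID=D66: rows 5, 8 → Status = U58, U58 ✓
SensorID=D74: row 7 → Status = U96 ✓
The only SensorID value with inconsistent Status is SensorID=D37.

D37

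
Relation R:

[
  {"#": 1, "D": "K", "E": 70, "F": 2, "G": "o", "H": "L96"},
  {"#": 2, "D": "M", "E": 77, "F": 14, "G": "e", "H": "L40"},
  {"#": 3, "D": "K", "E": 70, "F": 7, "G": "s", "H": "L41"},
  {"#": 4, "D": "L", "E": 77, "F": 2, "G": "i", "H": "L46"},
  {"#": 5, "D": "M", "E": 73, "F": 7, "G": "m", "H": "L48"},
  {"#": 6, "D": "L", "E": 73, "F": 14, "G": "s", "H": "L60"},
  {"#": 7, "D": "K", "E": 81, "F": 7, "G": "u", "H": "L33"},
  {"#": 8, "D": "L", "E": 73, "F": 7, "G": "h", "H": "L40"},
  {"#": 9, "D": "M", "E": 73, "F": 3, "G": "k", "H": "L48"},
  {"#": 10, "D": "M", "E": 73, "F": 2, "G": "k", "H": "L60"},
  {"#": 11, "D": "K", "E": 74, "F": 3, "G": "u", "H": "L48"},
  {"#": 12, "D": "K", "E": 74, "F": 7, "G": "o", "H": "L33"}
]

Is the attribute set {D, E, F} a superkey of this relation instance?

All 12 rows have distinct {D, E, F} values, so {D, E, F} → (all attributes) holds and {D, E, F} is a superkey.

Yes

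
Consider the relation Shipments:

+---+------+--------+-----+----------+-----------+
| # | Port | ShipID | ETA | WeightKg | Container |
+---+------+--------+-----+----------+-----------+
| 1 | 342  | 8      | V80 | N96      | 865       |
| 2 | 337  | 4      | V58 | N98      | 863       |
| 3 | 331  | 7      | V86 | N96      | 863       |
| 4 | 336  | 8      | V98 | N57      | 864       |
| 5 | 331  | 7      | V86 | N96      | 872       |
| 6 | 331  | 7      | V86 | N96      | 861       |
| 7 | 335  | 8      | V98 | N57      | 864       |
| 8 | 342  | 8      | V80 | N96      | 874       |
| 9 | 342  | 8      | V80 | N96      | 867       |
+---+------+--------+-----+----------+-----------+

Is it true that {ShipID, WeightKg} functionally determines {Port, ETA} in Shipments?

(ShipID=8, WeightKg=N96): rows 1, 8, 9 → {Port,ETA} = (342, V80), (342, V80), (342, V80) ✓
(ShipID=4, WeightKg=N98): row 2 → {Port,ETA} = (337, V58) ✓
(ShipID=7, WeightKg=N96): rows 3, 5, 6 → {Port,ETA} = (331, V86), (331, V86), (331, V86) ✓
(ShipID=8, WeightKg=N57): rows 4, 7 → {Port,ETA} takes values {(336, V98), (335, V98)} — violation
Two rows agree on {ShipID, WeightKg} but differ on {Port, ETA}, so {ShipID, WeightKg} → {Port, ETA} does not hold.

No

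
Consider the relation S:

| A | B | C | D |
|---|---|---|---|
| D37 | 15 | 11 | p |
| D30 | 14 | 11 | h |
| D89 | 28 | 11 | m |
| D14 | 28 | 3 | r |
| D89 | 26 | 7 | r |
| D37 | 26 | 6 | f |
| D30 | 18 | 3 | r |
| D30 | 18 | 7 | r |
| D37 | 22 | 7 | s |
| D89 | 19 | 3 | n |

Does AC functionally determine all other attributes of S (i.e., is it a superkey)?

Yes

All 10 rows have distinct AC values, so AC → (all attributes) holds and AC is a superkey.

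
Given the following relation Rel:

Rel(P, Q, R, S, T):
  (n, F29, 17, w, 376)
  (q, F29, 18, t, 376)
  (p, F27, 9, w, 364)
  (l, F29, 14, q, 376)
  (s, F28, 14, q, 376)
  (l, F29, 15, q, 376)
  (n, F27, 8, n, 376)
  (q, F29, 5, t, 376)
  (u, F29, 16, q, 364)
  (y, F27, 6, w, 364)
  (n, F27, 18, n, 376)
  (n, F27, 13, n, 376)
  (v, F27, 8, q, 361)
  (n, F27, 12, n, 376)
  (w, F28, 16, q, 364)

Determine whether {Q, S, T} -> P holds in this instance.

No

(Q=F29, S=w, T=376): 1 row → P = n ✓
(Q=F29, S=t, T=376): 2 rows → P = q, q ✓
(Q=F27, S=w, T=364): 2 rows → P takes values {p, y} — violation
(Q=F29, S=q, T=376): 2 rows → P = l, l ✓
(Q=F28, S=q, T=376): 1 row → P = s ✓
(Q=F27, S=n, T=376): 4 rows → P = n, n, n, n ✓
(Q=F29, S=q, T=364): 1 row → P = u ✓
(Q=F27, S=q, T=361): 1 row → P = v ✓
(Q=F28, S=q, T=364): 1 row → P = w ✓
Two rows agree on {Q, S, T} but differ on P, so {Q, S, T} -> P does not hold.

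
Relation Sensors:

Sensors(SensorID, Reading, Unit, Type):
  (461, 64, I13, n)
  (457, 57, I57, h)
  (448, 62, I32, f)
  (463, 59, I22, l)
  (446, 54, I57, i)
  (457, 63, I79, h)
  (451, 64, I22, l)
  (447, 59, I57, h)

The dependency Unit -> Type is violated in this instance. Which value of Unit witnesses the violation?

I57

Unit=I13: 1 row → Type = n ✓
Unit=I57: 3 rows → Type takes values {h, i} — violation
Unit=I32: 1 row → Type = f ✓
Unit=I22: 2 rows → Type = l, l ✓
Unit=I79: 1 row → Type = h ✓
The only Unit value with inconsistent Type is Unit=I57.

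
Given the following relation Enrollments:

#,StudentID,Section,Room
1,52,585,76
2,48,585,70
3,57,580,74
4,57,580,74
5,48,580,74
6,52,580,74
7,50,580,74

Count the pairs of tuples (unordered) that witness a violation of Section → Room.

1

Section=585: violating pairs (1,2) — 1 pair.
Section=580: all 5 rows agree on Room — 0 pairs.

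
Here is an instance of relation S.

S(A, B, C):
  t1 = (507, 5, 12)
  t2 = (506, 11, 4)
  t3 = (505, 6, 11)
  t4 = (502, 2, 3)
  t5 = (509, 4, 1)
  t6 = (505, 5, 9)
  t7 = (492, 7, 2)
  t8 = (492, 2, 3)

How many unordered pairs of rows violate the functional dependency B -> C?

B=5: violating pairs (1,6) — 1 pair.
B=2: all 2 rows agree on C — 0 pairs.

1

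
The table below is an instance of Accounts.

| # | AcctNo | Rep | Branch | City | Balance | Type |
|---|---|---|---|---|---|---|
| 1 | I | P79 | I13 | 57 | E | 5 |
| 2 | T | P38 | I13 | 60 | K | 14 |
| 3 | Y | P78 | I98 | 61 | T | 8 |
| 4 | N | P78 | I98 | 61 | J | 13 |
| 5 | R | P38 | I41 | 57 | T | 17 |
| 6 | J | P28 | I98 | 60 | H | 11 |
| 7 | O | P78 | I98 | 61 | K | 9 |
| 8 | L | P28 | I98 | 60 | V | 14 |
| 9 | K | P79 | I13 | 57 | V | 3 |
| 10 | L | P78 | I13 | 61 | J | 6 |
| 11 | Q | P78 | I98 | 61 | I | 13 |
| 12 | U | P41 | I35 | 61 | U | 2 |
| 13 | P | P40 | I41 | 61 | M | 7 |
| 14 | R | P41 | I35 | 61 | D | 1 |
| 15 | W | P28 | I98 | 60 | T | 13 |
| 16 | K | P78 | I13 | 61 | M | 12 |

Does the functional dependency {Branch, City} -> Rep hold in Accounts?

Yes

(Branch=I13, City=57): rows 1, 9 → Rep = P79, P79 ✓
(Branch=I13, City=60): row 2 → Rep = P38 ✓
(Branch=I98, City=61): rows 3, 4, 7, 11 → Rep = P78, P78, P78, P78 ✓
(Branch=I41, City=57): row 5 → Rep = P38 ✓
(Branch=I98, City=60): rows 6, 8, 15 → Rep = P28, P28, P28 ✓
(Branch=I13, City=61): rows 10, 16 → Rep = P78, P78 ✓
(Branch=I35, City=61): rows 12, 14 → Rep = P41, P41 ✓
(Branch=I41, City=61): row 13 → Rep = P40 ✓
Every {Branch, City} value is associated with a single Rep value, so {Branch, City} -> Rep holds.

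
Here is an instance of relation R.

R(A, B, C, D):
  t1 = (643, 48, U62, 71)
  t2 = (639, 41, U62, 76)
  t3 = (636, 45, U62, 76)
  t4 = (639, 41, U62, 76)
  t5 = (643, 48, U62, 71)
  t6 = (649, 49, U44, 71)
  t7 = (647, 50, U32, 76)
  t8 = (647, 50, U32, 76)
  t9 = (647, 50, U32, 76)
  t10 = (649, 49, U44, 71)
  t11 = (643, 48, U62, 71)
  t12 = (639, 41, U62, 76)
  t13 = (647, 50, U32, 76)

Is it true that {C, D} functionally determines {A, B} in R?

No

(C=U62, D=71): rows 1, 5, 11 → {A,B} = (643, 48), (643, 48), (643, 48) ✓
(C=U62, D=76): rows 2, 3, 4, 12 → {A,B} takes values {(639, 41), (636, 45)} — violation
(C=U44, D=71): rows 6, 10 → {A,B} = (649, 49), (649, 49) ✓
(C=U32, D=76): rows 7, 8, 9, 13 → {A,B} = (647, 50), (647, 50), (647, 50), (647, 50) ✓
Two rows agree on {C, D} but differ on {A, B}, so {C, D} -> {A, B} does not hold.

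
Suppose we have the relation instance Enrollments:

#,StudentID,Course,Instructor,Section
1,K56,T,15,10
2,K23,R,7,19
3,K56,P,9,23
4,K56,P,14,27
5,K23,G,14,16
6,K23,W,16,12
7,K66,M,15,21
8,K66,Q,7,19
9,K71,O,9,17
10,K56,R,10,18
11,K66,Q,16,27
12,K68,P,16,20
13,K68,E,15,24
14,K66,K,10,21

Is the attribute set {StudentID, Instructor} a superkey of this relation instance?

All 14 rows have distinct {StudentID, Instructor} values, so {StudentID, Instructor} → (all attributes) holds and {StudentID, Instructor} is a superkey.

Yes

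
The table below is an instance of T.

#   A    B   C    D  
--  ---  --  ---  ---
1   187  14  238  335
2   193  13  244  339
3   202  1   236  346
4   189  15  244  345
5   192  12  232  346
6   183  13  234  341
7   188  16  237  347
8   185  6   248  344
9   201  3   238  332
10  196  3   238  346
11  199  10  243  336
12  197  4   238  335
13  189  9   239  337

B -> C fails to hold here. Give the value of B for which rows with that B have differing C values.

13

B=14: row 1 → C = 238 ✓
B=13: rows 2, 6 → C takes values {244, 234} — violation
B=1: row 3 → C = 236 ✓
B=15: row 4 → C = 244 ✓
B=12: row 5 → C = 232 ✓
B=16: row 7 → C = 237 ✓
B=6: row 8 → C = 248 ✓
B=3: rows 9, 10 → C = 238, 238 ✓
B=10: row 11 → C = 243 ✓
B=4: row 12 → C = 238 ✓
B=9: row 13 → C = 239 ✓
The only B value with inconsistent C is B=13.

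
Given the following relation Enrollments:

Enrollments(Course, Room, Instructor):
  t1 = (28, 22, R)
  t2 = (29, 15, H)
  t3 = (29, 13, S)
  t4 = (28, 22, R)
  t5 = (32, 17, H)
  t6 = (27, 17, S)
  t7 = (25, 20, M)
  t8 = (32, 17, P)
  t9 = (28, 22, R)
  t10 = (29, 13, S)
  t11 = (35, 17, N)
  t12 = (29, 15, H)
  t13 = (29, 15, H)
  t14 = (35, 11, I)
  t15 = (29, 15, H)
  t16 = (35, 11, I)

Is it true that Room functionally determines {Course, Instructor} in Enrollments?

No

Room=22: rows 1, 4, 9 → {Course,Instructor} = (28, R), (28, R), (28, R) ✓
Room=15: rows 2, 12, 13, 15 → {Course,Instructor} = (29, H), (29, H), (29, H), (29, H) ✓
Room=13: rows 3, 10 → {Course,Instructor} = (29, S), (29, S) ✓
Room=17: rows 5, 6, 8, 11 → {Course,Instructor} takes values {(32, H), (27, S), (32, P), (35, N)} — violation
Room=20: row 7 → {Course,Instructor} = (25, M) ✓
Room=11: rows 14, 16 → {Course,Instructor} = (35, I), (35, I) ✓
Two rows agree on Room but differ on {Course, Instructor}, so Room → {Course, Instructor} does not hold.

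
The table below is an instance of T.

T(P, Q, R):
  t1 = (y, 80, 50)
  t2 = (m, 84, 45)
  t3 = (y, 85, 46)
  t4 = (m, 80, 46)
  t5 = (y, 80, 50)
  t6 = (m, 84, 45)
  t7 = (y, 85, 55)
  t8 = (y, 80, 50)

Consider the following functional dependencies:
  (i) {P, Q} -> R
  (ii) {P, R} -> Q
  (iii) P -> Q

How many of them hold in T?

1

(i) {P, Q} -> R: (P=y, Q=85): rows 3, 7 → R takes values {46, 55} — violation — fails.
(ii) {P, R} -> Q: every LHS value maps to a single RHS value — holds.
(iii) P -> Q: P=y: rows 1, 3, 5, 7, 8 → Q takes values {80, 85} — violation; P=m: rows 2, 4, 6 → Q takes values {84, 80} — violation — fails.
1 of the 3 dependencies holds.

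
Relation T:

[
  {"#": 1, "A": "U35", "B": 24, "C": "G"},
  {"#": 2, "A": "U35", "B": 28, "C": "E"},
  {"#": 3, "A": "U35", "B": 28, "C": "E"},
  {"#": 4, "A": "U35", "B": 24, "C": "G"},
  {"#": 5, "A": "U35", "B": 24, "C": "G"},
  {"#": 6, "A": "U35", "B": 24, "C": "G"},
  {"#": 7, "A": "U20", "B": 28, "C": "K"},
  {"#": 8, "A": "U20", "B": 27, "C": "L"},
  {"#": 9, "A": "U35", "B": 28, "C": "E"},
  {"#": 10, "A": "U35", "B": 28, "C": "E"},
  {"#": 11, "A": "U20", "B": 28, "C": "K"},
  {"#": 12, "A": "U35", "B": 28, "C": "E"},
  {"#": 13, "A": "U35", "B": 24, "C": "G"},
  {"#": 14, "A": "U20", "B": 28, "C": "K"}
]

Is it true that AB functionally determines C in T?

Yes

(A=U35, B=24): rows 1, 4, 5, 6, 13 → C = G, G, G, G, G ✓
(A=U35, B=28): rows 2, 3, 9, 10, 12 → C = E, E, E, E, E ✓
(A=U20, B=28): rows 7, 11, 14 → C = K, K, K ✓
(A=U20, B=27): row 8 → C = L ✓
Every AB value is associated with a single C value, so AB → C holds.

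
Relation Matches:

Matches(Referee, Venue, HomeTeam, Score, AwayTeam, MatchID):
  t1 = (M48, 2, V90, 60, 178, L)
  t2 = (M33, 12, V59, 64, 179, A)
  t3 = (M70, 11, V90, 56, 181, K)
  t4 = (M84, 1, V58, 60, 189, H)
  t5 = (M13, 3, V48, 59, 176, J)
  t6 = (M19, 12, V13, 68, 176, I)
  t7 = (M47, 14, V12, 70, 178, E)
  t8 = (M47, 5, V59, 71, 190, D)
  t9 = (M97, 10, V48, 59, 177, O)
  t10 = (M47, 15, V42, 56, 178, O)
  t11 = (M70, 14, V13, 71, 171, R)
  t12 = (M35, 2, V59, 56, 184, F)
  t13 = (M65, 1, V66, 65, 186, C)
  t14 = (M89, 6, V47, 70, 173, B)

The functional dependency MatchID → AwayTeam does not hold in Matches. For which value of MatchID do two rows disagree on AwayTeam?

MatchID=L: row 1 → AwayTeam = 178 ✓
MatchID=A: row 2 → AwayTeam = 179 ✓
MatchID=K: row 3 → AwayTeam = 181 ✓
MatchID=H: row 4 → AwayTeam = 189 ✓
MatchID=J: row 5 → AwayTeam = 176 ✓
MatchID=I: row 6 → AwayTeam = 176 ✓
MatchID=E: row 7 → AwayTeam = 178 ✓
MatchID=D: row 8 → AwayTeam = 190 ✓
MatchID=O: rows 9, 10 → AwayTeam takes values {177, 178} — violation
MatchID=R: row 11 → AwayTeam = 171 ✓
MatchID=F: row 12 → AwayTeam = 184 ✓
MatchID=C: row 13 → AwayTeam = 186 ✓
MatchID=B: row 14 → AwayTeam = 173 ✓
The only MatchID value with inconsistent AwayTeam is MatchID=O.

O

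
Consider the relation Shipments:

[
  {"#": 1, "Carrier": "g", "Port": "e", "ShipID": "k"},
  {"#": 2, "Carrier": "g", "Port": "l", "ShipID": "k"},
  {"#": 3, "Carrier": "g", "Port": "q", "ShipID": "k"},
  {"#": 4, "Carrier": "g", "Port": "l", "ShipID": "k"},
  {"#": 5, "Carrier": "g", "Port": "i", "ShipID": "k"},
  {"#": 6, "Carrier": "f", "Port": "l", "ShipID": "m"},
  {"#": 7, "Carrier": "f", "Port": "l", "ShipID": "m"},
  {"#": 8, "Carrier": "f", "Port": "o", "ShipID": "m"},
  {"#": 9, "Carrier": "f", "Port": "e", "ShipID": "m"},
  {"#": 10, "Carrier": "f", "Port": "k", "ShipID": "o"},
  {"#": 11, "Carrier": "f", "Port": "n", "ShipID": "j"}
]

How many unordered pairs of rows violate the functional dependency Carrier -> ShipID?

9

Carrier=g: all 5 rows agree on ShipID — 0 pairs.
Carrier=f: violating pairs (6,10), (6,11), (7,10), (7,11), (8,10), (8,11), (9,10), (9,11), (10,11) — 9 pairs.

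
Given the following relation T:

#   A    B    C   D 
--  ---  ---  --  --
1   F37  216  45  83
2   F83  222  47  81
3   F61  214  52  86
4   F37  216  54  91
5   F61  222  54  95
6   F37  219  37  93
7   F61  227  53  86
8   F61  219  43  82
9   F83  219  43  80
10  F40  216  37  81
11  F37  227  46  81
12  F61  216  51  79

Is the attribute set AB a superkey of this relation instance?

Rows 1 and 4 have the same AB value (A=F37, B=216) but are distinct tuples, so AB does not determine every attribute — not a superkey.

No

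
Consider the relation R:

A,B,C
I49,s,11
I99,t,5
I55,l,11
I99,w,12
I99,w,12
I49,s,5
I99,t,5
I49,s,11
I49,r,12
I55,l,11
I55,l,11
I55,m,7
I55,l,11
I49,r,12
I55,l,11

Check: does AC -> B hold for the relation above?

Yes

(A=I49, C=11): 2 rows → B = s, s ✓
(A=I99, C=5): 2 rows → B = t, t ✓
(A=I55, C=11): 5 rows → B = l, l, l, l, l ✓
(A=I99, C=12): 2 rows → B = w, w ✓
(A=I49, C=5): 1 row → B = s ✓
(A=I49, C=12): 2 rows → B = r, r ✓
(A=I55, C=7): 1 row → B = m ✓
Every AC value is associated with a single B value, so AC -> B holds.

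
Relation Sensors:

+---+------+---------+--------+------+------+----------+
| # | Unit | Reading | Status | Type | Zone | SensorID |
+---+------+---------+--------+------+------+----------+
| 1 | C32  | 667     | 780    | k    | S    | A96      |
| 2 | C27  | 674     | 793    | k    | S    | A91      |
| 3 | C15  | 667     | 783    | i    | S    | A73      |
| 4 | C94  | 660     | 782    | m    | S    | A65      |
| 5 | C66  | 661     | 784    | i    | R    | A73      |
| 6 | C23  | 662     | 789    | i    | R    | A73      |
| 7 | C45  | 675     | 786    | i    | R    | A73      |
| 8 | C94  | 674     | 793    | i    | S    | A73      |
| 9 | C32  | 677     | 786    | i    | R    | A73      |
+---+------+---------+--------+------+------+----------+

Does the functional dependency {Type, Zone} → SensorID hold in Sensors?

(Type=k, Zone=S): rows 1, 2 → SensorID takes values {A96, A91} — violation
(Type=i, Zone=S): rows 3, 8 → SensorID = A73, A73 ✓
(Type=m, Zone=S): row 4 → SensorID = A65 ✓
(Type=i, Zone=R): rows 5, 6, 7, 9 → SensorID = A73, A73, A73, A73 ✓
Two rows agree on {Type, Zone} but differ on SensorID, so {Type, Zone} → SensorID does not hold.

No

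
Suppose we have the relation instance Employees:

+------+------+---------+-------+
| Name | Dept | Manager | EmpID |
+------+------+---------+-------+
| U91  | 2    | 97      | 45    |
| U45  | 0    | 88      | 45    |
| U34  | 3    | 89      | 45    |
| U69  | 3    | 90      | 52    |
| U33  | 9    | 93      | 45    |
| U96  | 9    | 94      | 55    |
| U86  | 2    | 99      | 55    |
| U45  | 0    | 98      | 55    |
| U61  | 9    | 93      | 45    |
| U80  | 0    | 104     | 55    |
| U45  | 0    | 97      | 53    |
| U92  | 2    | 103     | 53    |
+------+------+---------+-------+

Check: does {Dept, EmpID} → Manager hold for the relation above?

No

(Dept=2, EmpID=45): 1 row → Manager = 97 ✓
(Dept=0, EmpID=45): 1 row → Manager = 88 ✓
(Dept=3, EmpID=45): 1 row → Manager = 89 ✓
(Dept=3, EmpID=52): 1 row → Manager = 90 ✓
(Dept=9, EmpID=45): 2 rows → Manager = 93, 93 ✓
(Dept=9, EmpID=55): 1 row → Manager = 94 ✓
(Dept=2, EmpID=55): 1 row → Manager = 99 ✓
(Dept=0, EmpID=55): 2 rows → Manager takes values {98, 104} — violation
(Dept=0, EmpID=53): 1 row → Manager = 97 ✓
(Dept=2, EmpID=53): 1 row → Manager = 103 ✓
Two rows agree on {Dept, EmpID} but differ on Manager, so {Dept, EmpID} → Manager does not hold.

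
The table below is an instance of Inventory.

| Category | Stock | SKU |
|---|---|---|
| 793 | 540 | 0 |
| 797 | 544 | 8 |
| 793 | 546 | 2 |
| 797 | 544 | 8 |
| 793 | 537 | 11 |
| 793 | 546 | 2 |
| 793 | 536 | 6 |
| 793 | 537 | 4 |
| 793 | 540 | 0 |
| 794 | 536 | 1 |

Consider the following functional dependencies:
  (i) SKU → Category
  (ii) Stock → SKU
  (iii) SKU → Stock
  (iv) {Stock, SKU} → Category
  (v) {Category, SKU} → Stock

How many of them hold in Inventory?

4

(i) SKU → Category: every LHS value maps to a single RHS value — holds.
(ii) Stock → SKU: Stock=537: 2 rows → SKU takes values {11, 4} — violation; Stock=536: 2 rows → SKU takes values {6, 1} — violation — fails.
(iii) SKU → Stock: every LHS value maps to a single RHS value — holds.
(iv) {Stock, SKU} → Category: every LHS value maps to a single RHS value — holds.
(v) {Category, SKU} → Stock: every LHS value maps to a single RHS value — holds.
4 of the 5 dependencies hold.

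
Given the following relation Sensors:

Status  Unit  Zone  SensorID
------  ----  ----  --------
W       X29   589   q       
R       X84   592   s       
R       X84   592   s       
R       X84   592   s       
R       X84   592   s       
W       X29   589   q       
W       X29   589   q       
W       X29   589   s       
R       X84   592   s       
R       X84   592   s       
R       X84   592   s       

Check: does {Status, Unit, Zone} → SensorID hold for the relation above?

(Status=W, Unit=X29, Zone=589): 4 rows → SensorID takes values {q, s} — violation
(Status=R, Unit=X84, Zone=592): 7 rows → SensorID = s, s, s, s, s, s, s ✓
Two rows agree on {Status, Unit, Zone} but differ on SensorID, so {Status, Unit, Zone} → SensorID does not hold.

No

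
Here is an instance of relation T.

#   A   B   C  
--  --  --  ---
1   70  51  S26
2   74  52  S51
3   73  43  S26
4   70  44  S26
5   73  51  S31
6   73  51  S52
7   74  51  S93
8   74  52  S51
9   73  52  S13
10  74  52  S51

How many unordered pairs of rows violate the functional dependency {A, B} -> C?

1

(A=74, B=52): all 3 rows agree on C — 0 pairs.
(A=73, B=51): violating pairs (5,6) — 1 pair.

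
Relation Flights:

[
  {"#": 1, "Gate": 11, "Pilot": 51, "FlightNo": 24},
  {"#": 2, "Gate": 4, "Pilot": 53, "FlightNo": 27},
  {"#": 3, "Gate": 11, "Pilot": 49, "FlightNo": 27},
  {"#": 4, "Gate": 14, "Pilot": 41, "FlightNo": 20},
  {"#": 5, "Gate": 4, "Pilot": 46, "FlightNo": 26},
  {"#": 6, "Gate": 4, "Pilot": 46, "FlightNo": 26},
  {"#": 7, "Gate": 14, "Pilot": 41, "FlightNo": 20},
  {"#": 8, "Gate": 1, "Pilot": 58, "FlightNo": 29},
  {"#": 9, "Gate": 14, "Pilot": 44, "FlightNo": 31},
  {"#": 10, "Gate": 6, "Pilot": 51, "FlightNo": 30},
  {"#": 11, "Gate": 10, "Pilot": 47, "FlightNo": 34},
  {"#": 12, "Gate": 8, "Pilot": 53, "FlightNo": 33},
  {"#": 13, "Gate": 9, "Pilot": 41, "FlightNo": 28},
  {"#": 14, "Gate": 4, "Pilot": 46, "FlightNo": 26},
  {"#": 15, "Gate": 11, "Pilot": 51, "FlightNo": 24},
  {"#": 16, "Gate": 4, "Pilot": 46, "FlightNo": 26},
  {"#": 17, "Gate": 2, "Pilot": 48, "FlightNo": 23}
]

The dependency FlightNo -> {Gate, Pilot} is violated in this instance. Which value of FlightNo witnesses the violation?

FlightNo=24: rows 1, 15 → {Gate,Pilot} = (11, 51), (11, 51) ✓
FlightNo=27: rows 2, 3 → {Gate,Pilot} takes values {(4, 53), (11, 49)} — violation
FlightNo=20: rows 4, 7 → {Gate,Pilot} = (14, 41), (14, 41) ✓
FlightNo=26: rows 5, 6, 14, 16 → {Gate,Pilot} = (4, 46), (4, 46), (4, 46), (4, 46) ✓
FlightNo=29: row 8 → {Gate,Pilot} = (1, 58) ✓
FlightNo=31: row 9 → {Gate,Pilot} = (14, 44) ✓
FlightNo=30: row 10 → {Gate,Pilot} = (6, 51) ✓
FlightNo=34: row 11 → {Gate,Pilot} = (10, 47) ✓
FlightNo=33: row 12 → {Gate,Pilot} = (8, 53) ✓
FlightNo=28: row 13 → {Gate,Pilot} = (9, 41) ✓
FlightNo=23: row 17 → {Gate,Pilot} = (2, 48) ✓
The only FlightNo value with inconsistent RHS is FlightNo=27.

27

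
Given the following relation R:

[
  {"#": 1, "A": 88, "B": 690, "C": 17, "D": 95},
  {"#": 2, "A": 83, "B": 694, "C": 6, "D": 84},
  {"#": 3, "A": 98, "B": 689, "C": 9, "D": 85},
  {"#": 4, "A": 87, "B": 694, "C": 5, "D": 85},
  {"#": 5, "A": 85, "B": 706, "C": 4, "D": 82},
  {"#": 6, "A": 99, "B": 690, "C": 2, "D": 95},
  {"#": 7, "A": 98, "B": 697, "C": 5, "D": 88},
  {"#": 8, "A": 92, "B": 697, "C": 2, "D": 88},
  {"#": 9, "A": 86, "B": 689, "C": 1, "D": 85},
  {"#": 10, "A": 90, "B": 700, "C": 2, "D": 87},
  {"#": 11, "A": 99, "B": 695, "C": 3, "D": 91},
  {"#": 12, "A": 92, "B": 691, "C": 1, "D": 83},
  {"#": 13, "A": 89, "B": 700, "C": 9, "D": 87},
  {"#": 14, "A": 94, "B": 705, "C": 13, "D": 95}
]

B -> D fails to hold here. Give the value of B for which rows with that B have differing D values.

B=690: rows 1, 6 → D = 95, 95 ✓
B=694: rows 2, 4 → D takes values {84, 85} — violation
B=689: rows 3, 9 → D = 85, 85 ✓
B=706: row 5 → D = 82 ✓
B=697: rows 7, 8 → D = 88, 88 ✓
B=700: rows 10, 13 → D = 87, 87 ✓
B=695: row 11 → D = 91 ✓
B=691: row 12 → D = 83 ✓
B=705: row 14 → D = 95 ✓
The only B value with inconsistent D is B=694.

694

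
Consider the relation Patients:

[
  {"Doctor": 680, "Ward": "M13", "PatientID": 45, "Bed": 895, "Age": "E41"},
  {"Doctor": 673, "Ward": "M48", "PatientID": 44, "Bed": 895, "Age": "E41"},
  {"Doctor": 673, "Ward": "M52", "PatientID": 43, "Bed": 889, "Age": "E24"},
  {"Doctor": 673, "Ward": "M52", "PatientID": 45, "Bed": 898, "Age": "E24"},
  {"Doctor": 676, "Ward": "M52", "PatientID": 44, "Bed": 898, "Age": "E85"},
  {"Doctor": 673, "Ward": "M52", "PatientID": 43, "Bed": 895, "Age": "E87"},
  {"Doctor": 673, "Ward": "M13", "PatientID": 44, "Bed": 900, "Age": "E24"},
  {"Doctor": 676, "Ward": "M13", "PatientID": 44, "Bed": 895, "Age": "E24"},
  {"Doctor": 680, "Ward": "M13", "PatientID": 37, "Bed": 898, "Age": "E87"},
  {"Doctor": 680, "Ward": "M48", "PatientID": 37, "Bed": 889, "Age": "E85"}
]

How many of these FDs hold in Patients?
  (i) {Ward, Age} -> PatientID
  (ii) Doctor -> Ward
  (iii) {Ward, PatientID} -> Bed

(i) {Ward, Age} -> PatientID: (Ward=M52, Age=E24): 2 rows → PatientID takes values {43, 45} — violation — fails.
(ii) Doctor -> Ward: Doctor=680: 3 rows → Ward takes values {M13, M48} — violation; Doctor=673: 5 rows → Ward takes values {M48, M52, M13} — violation; Doctor=676: 2 rows → Ward takes values {M52, M13} — violation — fails.
(iii) {Ward, PatientID} -> Bed: (Ward=M52, PatientID=43): 2 rows → Bed takes values {889, 895} — violation; (Ward=M13, PatientID=44): 2 rows → Bed takes values {900, 895} — violation — fails.
None of the 3 dependencies hold.

0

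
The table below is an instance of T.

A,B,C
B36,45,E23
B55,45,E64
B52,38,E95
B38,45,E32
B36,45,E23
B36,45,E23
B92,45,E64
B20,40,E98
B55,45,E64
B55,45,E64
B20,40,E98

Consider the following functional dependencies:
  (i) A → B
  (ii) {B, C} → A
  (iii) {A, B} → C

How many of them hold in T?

(i) A → B: every LHS value maps to a single RHS value — holds.
(ii) {B, C} → A: (B=45, C=E64): 4 rows → A takes values {B55, B92} — violation — fails.
(iii) {A, B} → C: every LHS value maps to a single RHS value — holds.
2 of the 3 dependencies hold.

2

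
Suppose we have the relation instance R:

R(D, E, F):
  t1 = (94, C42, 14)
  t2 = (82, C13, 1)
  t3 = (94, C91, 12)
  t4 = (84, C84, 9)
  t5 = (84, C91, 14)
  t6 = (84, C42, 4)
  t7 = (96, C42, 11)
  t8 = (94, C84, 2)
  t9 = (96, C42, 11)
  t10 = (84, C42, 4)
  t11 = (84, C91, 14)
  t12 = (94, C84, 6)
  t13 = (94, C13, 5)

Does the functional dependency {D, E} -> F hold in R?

No

(D=94, E=C42): row 1 → F = 14 ✓
(D=82, E=C13): row 2 → F = 1 ✓
(D=94, E=C91): row 3 → F = 12 ✓
(D=84, E=C84): row 4 → F = 9 ✓
(D=84, E=C91): rows 5, 11 → F = 14, 14 ✓
(D=84, E=C42): rows 6, 10 → F = 4, 4 ✓
(D=96, E=C42): rows 7, 9 → F = 11, 11 ✓
(D=94, E=C84): rows 8, 12 → F takes values {2, 6} — violation
(D=94, E=C13): row 13 → F = 5 ✓
Two rows agree on {D, E} but differ on F, so {D, E} -> F does not hold.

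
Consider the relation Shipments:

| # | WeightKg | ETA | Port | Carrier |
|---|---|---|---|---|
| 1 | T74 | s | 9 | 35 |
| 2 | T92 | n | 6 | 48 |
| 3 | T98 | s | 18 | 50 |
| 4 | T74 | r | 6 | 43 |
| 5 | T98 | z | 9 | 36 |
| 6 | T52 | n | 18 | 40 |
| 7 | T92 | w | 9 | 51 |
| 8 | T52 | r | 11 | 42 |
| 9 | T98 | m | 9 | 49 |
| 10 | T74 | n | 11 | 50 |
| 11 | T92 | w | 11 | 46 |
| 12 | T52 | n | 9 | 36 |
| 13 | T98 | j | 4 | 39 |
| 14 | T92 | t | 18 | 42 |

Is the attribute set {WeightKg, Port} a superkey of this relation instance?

No

Rows 5 and 9 have the same {WeightKg, Port} value (WeightKg=T98, Port=9) but are distinct tuples, so {WeightKg, Port} does not determine every attribute — not a superkey.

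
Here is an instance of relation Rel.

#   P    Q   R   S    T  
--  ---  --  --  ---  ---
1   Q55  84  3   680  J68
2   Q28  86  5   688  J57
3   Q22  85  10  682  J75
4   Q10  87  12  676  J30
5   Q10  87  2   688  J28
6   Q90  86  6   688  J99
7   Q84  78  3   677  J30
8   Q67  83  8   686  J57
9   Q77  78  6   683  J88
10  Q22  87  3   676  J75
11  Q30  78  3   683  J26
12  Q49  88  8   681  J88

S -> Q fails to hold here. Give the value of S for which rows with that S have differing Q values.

688

S=680: row 1 → Q = 84 ✓
S=688: rows 2, 5, 6 → Q takes values {86, 87} — violation
S=682: row 3 → Q = 85 ✓
S=676: rows 4, 10 → Q = 87, 87 ✓
S=677: row 7 → Q = 78 ✓
S=686: row 8 → Q = 83 ✓
S=683: rows 9, 11 → Q = 78, 78 ✓
S=681: row 12 → Q = 88 ✓
The only S value with inconsistent Q is S=688.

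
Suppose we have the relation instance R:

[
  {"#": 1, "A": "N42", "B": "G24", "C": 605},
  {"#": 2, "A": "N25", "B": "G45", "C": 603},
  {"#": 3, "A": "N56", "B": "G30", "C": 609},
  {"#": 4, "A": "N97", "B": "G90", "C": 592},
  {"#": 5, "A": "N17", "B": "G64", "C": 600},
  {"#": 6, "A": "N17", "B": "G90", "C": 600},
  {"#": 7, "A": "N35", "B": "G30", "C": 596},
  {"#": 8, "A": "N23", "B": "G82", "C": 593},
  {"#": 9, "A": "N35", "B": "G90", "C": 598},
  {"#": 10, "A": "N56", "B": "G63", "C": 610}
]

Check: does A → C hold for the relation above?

No

A=N42: row 1 → C = 605 ✓
A=N25: row 2 → C = 603 ✓
A=N56: rows 3, 10 → C takes values {609, 610} — violation
A=N97: row 4 → C = 592 ✓
A=N17: rows 5, 6 → C = 600, 600 ✓
A=N35: rows 7, 9 → C takes values {596, 598} — violation
A=N23: row 8 → C = 593 ✓
Two rows agree on A but differ on C, so A → C does not hold.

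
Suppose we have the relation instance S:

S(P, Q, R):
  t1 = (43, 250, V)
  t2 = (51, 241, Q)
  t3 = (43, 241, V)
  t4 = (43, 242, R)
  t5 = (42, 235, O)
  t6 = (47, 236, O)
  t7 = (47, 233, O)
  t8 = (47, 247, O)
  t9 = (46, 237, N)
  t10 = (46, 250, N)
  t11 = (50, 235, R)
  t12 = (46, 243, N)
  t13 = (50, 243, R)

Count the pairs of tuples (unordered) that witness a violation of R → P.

R=V: all 2 rows agree on P — 0 pairs.
R=R: violating pairs (4,11), (4,13) — 2 pairs.
R=O: violating pairs (5,6), (5,7), (5,8) — 3 pairs.
R=N: all 3 rows agree on P — 0 pairs.

5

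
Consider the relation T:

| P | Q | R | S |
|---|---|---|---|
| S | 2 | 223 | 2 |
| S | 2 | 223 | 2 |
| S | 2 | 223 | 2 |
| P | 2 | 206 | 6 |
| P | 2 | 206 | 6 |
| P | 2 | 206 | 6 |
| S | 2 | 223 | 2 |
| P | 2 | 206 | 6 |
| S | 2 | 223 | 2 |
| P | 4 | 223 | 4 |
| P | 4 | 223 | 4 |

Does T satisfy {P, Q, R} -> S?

Yes

(P=S, Q=2, R=223): 5 rows → S = 2, 2, 2, 2, 2 ✓
(P=P, Q=2, R=206): 4 rows → S = 6, 6, 6, 6 ✓
(P=P, Q=4, R=223): 2 rows → S = 4, 4 ✓
Every {P, Q, R} value is associated with a single S value, so {P, Q, R} -> S holds.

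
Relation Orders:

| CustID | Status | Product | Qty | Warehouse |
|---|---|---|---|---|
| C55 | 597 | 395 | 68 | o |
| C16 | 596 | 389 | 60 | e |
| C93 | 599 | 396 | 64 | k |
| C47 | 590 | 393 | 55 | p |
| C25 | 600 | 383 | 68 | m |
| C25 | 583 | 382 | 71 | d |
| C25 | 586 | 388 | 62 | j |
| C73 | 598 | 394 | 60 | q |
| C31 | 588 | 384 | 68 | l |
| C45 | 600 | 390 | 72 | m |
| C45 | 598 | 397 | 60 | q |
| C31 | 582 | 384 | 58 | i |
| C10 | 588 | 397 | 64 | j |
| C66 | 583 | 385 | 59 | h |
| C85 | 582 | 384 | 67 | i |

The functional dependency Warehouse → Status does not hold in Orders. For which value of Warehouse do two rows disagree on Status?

j

Warehouse=o: 1 row → Status = 597 ✓
Warehouse=e: 1 row → Status = 596 ✓
Warehouse=k: 1 row → Status = 599 ✓
Warehouse=p: 1 row → Status = 590 ✓
Warehouse=m: 2 rows → Status = 600, 600 ✓
Warehouse=d: 1 row → Status = 583 ✓
Warehouse=j: 2 rows → Status takes values {586, 588} — violation
Warehouse=q: 2 rows → Status = 598, 598 ✓
Warehouse=l: 1 row → Status = 588 ✓
Warehouse=i: 2 rows → Status = 582, 582 ✓
Warehouse=h: 1 row → Status = 583 ✓
The only Warehouse value with inconsistent Status is Warehouse=j.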